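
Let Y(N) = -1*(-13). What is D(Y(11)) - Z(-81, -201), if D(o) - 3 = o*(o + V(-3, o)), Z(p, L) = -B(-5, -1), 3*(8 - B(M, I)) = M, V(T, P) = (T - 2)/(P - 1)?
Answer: 705/4 ≈ 176.25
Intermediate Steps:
Y(N) = 13
V(T, P) = (-2 + T)/(-1 + P)
B(M, I) = 8 - M/3
Z(p, L) = -29/3 (Z(p, L) = -(8 - 1/3*(-5)) = -(8 + 5/3) = -1*29/3 = -29/3)
D(o) = 3 + o*(o - 5/(-1 + o)) (D(o) = 3 + o*(o + (-2 - 3)/(-1 + o)) = 3 + o*(o - 5/(-1 + o)))
D(Y(11)) - Z(-81, -201) = (-5*13 + (-1 + 13)*(3 + 13**2))/(-1 + 13) - 1*(-29/3) = (-65 + 12*(3 + 169))/12 + 29/3 = (-65 + 12*172)/12 + 29/3 = (-65 + 2064)/12 + 29/3 = (1/12)*1999 + 29/3 = 1999/12 + 29/3 = 705/4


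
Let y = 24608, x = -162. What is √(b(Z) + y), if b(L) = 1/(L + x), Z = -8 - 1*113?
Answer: √1970829829/283 ≈ 156.87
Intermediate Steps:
Z = -121 (Z = -8 - 113 = -121)
b(L) = 1/(-162 + L) (b(L) = 1/(L - 162) = 1/(-162 + L))
√(b(Z) + y) = √(1/(-162 - 121) + 24608) = √(1/(-283) + 24608) = √(-1/283 + 24608) = √(6964063/283) = √1970829829/283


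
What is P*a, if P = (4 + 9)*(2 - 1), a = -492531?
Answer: -6402903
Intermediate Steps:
P = 13 (P = 13*1 = 13)
P*a = 13*(-492531) = -6402903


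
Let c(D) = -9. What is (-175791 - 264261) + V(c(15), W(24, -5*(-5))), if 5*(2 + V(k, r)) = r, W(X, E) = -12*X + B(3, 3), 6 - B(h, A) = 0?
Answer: -2200552/5 ≈ -4.4011e+5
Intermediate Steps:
B(h, A) = 6 (B(h, A) = 6 - 1*0 = 6 + 0 = 6)
W(X, E) = 6 - 12*X (W(X, E) = -12*X + 6 = 6 - 12*X)
V(k, r) = -2 + r/5
(-175791 - 264261) + V(c(15), W(24, -5*(-5))) = (-175791 - 264261) + (-2 + (6 - 12*24)/5) = -440052 + (-2 + (6 - 288)/5) = -440052 + (-2 + (⅕)*(-282)) = -440052 + (-2 - 282/5) = -440052 - 292/5 = -2200552/5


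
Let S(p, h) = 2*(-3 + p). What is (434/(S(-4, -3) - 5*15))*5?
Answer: -2170/89 ≈ -24.382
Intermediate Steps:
S(p, h) = -6 + 2*p
(434/(S(-4, -3) - 5*15))*5 = (434/((-6 + 2*(-4)) - 5*15))*5 = (434/((-6 - 8) - 75))*5 = (434/(-14 - 75))*5 = (434/(-89))*5 = (434*(-1/89))*5 = -434/89*5 = -2170/89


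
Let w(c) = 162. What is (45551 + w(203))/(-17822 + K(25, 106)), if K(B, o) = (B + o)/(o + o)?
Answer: -9691156/3778133 ≈ -2.5651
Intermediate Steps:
K(B, o) = (B + o)/(2*o) (K(B, o) = (B + o)/((2*o)) = (B + o)*(1/(2*o)) = (B + o)/(2*o))
(45551 + w(203))/(-17822 + K(25, 106)) = (45551 + 162)/(-17822 + (½)*(25 + 106)/106) = 45713/(-17822 + (½)*(1/106)*131) = 45713/(-17822 + 131/212) = 45713/(-3778133/212) = 45713*(-212/3778133) = -9691156/3778133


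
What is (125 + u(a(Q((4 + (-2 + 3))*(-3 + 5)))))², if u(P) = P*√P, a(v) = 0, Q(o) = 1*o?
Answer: 15625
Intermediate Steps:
Q(o) = o
u(P) = P^(3/2)
(125 + u(a(Q((4 + (-2 + 3))*(-3 + 5)))))² = (125 + 0^(3/2))² = (125 + 0)² = 125² = 15625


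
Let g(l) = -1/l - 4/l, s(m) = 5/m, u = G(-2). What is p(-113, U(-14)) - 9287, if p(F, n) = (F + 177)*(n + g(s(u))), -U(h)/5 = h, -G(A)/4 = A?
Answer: -5319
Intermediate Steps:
G(A) = -4*A
u = 8 (u = -4*(-2) = 8)
g(l) = -5/l
U(h) = -5*h
p(F, n) = (-8 + n)*(177 + F) (p(F, n) = (F + 177)*(n - 5/(5/8)) = (177 + F)*(n - 5/(5*(⅛))) = (177 + F)*(n - 5/5/8) = (177 + F)*(n - 5*8/5) = (177 + F)*(n - 8) = (177 + F)*(-8 + n) = (-8 + n)*(177 + F))
p(-113, U(-14)) - 9287 = (-1416 - 8*(-113) + 177*(-5*(-14)) - (-565)*(-14)) - 9287 = (-1416 + 904 + 177*70 - 113*70) - 9287 = (-1416 + 904 + 12390 - 7910) - 9287 = 3968 - 9287 = -5319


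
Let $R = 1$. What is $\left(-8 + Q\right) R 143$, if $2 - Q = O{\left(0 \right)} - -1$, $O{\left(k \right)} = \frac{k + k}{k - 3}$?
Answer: $-1001$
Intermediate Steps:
$O{\left(k \right)} = \frac{2 k}{-3 + k}$
$Q = 1$ ($Q = 2 - \left(2 \cdot 0 \frac{1}{-3 + 0} - -1\right) = 2 - \left(2 \cdot 0 \frac{1}{-3} + 1\right) = 2 - \left(2 \cdot 0 \left(- \frac{1}{3}\right) + 1\right) = 2 - \left(0 + 1\right) = 2 - 1 = 1$)
$\left(-8 + Q\right) R 143 = \left(-8 + 1\right) 1 \cdot 143 = \left(-7\right) 1 \cdot 143 = \left(-7\right) 143 = -1001$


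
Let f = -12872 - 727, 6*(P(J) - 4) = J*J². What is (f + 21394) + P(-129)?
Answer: -699965/2 ≈ -3.4998e+5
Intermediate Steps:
P(J) = 4 + J³/6 (P(J) = 4 + (J*J²)/6 = 4 + J³/6)
f = -13599
(f + 21394) + P(-129) = (-13599 + 21394) + (4 + (⅙)*(-129)³) = 7795 + (4 + (⅙)*(-2146689)) = 7795 + (4 - 715563/2) = 7795 - 715555/2 = -699965/2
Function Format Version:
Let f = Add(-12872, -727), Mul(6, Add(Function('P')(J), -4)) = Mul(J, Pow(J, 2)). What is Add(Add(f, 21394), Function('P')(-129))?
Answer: Rational(-699965, 2) ≈ -3.4998e+5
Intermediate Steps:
Function('P')(J) = Add(4, Mul(Rational(1, 6), Pow(J, 3))) (Function('P')(J) = Add(4, Mul(Rational(1, 6), Mul(J, Pow(J, 2)))) = Add(4, Mul(Rational(1, 6), Pow(J, 3))))
f = -13599
Add(Add(f, 21394), Function('P')(-129)) = Add(Add(-13599, 21394), Add(4, Mul(Rational(1, 6), Pow(-129, 3)))) = Add(7795, Add(4, Mul(Rational(1, 6), -2146689))) = Add(7795, Add(4, Rational(-715563, 2))) = Add(7795, Rational(-715555, 2)) = Rational(-699965, 2)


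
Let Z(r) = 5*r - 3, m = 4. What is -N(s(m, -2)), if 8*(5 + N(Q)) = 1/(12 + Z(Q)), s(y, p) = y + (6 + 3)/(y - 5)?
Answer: 641/128 ≈ 5.0078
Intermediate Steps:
Z(r) = -3 + 5*r
s(y, p) = y + 9/(-5 + y)
N(Q) = -5 + 1/(8*(9 + 5*Q)) (N(Q) = -5 + 1/(8*(12 + (-3 + 5*Q))) = -5 + 1/(8*(9 + 5*Q)))
-N(s(m, -2)) = -(-359 - 200*(9 + 4**2 - 5*4)/(-5 + 4))/(8*(9 + 5*((9 + 4**2 - 5*4)/(-5 + 4)))) = -(-359 - 200*(9 + 16 - 20)/(-1))/(8*(9 + 5*((9 + 16 - 20)/(-1)))) = -(-359 - (-200)*5)/(8*(9 + 5*(-1*5))) = -(-359 - 200*(-5))/(8*(9 + 5*(-5))) = -(-359 + 1000)/(8*(9 - 25)) = -641/(8*(-16)) = -(-1)*641/(8*16) = -1*(-641/128) = 641/128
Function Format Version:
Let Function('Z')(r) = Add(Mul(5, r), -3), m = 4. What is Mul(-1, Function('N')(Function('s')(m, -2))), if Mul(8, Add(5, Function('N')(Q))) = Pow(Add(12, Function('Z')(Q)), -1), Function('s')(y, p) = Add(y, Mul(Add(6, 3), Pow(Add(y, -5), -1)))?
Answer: Rational(641, 128) ≈ 5.0078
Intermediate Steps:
Function('Z')(r) = Add(-3, Mul(5, r))
Function('s')(y, p) = Add(y, Mul(9, Pow(Add(-5, y), -1)))
Function('N')(Q) = Add(-5, Mul(Rational(1, 8), Pow(Add(9, Mul(5, Q)), -1))) (Function('N')(Q) = Add(-5, Mul(Rational(1, 8), Pow(Add(12, Add(-3, Mul(5, Q))), -1))) = Add(-5, Mul(Rational(1, 8), Pow(Add(9, Mul(5, Q)), -1))))
Mul(-1, Function('N')(Function('s')(m, -2))) = Mul(-1, Mul(Rational(1, 8), Pow(Add(9, Mul(5, Mul(Pow(Add(-5, 4), -1), Add(9, Pow(4, 2), Mul(-5, 4))))), -1), Add(-359, Mul(-200, Mul(Pow(Add(-5, 4), -1), Add(9, Pow(4, 2), Mul(-5, 4))))))) = Mul(-1, Mul(Rational(1, 8), Pow(Add(9, Mul(5, Mul(Pow(-1, -1), Add(9, 16, -20)))), -1), Add(-359, Mul(-200, Mul(Pow(-1, -1), Add(9, 16, -20)))))) = Mul(-1, Mul(Rational(1, 8), Pow(Add(9, Mul(5, Mul(-1, 5))), -1), Add(-359, Mul(-200, Mul(-1, 5))))) = Mul(-1, Mul(Rational(1, 8), Pow(Add(9, Mul(5, -5)), -1), Add(-359, Mul(-200, -5)))) = Mul(-1, Mul(Rational(1, 8), Pow(Add(9, -25), -1), Add(-359, 1000))) = Mul(-1, Mul(Rational(1, 8), Pow(-16, -1), 641)) = Mul(-1, Mul(Rational(1, 8), Rational(-1, 16), 641)) = Mul(-1, Rational(-641, 128)) = Rational(641, 128)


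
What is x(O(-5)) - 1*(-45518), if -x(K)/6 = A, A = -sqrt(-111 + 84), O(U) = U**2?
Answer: 45518 + 18*I*sqrt(3) ≈ 45518.0 + 31.177*I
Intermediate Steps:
A = -3*I*sqrt(3) (A = -sqrt(-27) = -3*I*sqrt(3) ≈ -5.1962*I)
x(K) = 18*I*sqrt(3) (x(K) = -(-18)*I*sqrt(3) = 18*I*sqrt(3))
x(O(-5)) - 1*(-45518) = 18*I*sqrt(3) - 1*(-45518) = 18*I*sqrt(3) + 45518 = 45518 + 18*I*sqrt(3)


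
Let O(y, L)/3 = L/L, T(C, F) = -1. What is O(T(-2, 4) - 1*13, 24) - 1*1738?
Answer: -1735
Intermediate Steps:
O(y, L) = 3 (O(y, L) = 3*(L/L) = 3*1 = 3)
O(T(-2, 4) - 1*13, 24) - 1*1738 = 3 - 1*1738 = 3 - 1738 = -1735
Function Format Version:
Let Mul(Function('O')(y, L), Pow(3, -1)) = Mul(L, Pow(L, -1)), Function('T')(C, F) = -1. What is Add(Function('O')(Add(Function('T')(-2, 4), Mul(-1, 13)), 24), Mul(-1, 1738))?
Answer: -1735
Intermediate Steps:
Function('O')(y, L) = 3 (Function('O')(y, L) = Mul(3, Mul(L, Pow(L, -1))) = Mul(3, 1) = 3)
Add(Function('O')(Add(Function('T')(-2, 4), Mul(-1, 13)), 24), Mul(-1, 1738)) = Add(3, Mul(-1, 1738)) = Add(3, -1738) = -1735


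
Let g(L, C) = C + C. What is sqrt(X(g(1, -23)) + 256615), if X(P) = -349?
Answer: 3*sqrt(28474) ≈ 506.23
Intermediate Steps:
g(L, C) = 2*C
sqrt(X(g(1, -23)) + 256615) = sqrt(-349 + 256615) = sqrt(256266) = 3*sqrt(28474)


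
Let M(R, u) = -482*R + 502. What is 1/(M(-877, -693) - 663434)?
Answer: -1/240218 ≈ -4.1629e-6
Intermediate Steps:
M(R, u) = 502 - 482*R
1/(M(-877, -693) - 663434) = 1/((502 - 482*(-877)) - 663434) = 1/((502 + 422714) - 663434) = 1/(423216 - 663434) = 1/(-240218) = -1/240218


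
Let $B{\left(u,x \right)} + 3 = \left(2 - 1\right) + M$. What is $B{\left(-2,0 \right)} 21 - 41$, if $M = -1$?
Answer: $-104$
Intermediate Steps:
$B{\left(u,x \right)} = -3$ ($B{\left(u,x \right)} = -3 + \left(\left(2 - 1\right) - 1\right) = -3 + \left(1 - 1\right) = -3 + 0 = -3$)
$B{\left(-2,0 \right)} 21 - 41 = \left(-3\right) 21 - 41 = -63 - 41 = -104$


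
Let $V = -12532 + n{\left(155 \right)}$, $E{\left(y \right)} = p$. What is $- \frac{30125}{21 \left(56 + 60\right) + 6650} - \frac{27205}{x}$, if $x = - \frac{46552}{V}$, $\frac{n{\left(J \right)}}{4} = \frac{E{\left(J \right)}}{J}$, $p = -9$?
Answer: $- \frac{1091755735867}{149001314} \approx -7327.2$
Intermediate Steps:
$E{\left(y \right)} = -9$
$n{\left(J \right)} = - \frac{36}{J}$ ($n{\left(J \right)} = 4 \left(- \frac{9}{J}\right) = - \frac{36}{J}$)
$V = - \frac{1942496}{155}$ ($V = -12532 - \frac{36}{155} = - \frac{1942496}{155} \approx -12532.0$)
$x = \frac{901945}{242812}$ ($x = - \frac{46552}{- \frac{1942496}{155}} = \left(-46552\right) \left(- \frac{155}{1942496}\right) = \frac{901945}{242812} \approx 3.7146$)
$- \frac{30125}{21 \left(56 + 60\right) + 6650} - \frac{27205}{x} = - \frac{30125}{21 \left(56 + 60\right) + 6650} - \frac{27205}{\frac{901945}{242812}} = - \frac{30125}{21 \cdot 116 + 6650} - \frac{1321140092}{180389} = - \frac{30125}{2436 + 6650} - \frac{1321140092}{180389} = - \frac{30125}{9086} - \frac{1321140092}{180389} = - \frac{1091755735867}{149001314}$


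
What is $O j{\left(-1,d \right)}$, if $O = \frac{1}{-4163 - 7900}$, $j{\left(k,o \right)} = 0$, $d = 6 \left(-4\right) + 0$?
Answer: $0$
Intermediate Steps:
$d = -24$ ($d = -24 + 0 = -24$)
$O = - \frac{1}{12063}$ ($O = \frac{1}{-4163 - 7900} = \frac{1}{-12063} = - \frac{1}{12063} \approx -8.2898 \cdot 10^{-5}$)
$O j{\left(-1,d \right)} = \left(- \frac{1}{12063}\right) 0 = 0$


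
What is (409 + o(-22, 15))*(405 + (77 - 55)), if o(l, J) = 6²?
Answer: 190015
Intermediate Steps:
o(l, J) = 36
(409 + o(-22, 15))*(405 + (77 - 55)) = (409 + 36)*(405 + (77 - 55)) = 445*(405 + 22) = 445*427 = 190015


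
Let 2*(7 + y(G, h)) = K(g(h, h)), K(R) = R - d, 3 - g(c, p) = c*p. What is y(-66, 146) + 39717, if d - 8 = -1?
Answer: 29050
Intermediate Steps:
d = 7 (d = 8 - 1 = 7)
g(c, p) = 3 - c*p
K(R) = -7 + R (K(R) = R - 1*7 = R - 7 = -7 + R)
y(G, h) = -9 - h**2/2 (y(G, h) = -7 + (-7 + (3 - h*h))/2 = -7 + (-7 + (3 - h**2))/2 = -7 + (-4 - h**2)/2 = -7 + (-2 - h**2/2) = -9 - h**2/2)
y(-66, 146) + 39717 = (-9 - 1/2*146**2) + 39717 = (-9 - 1/2*21316) + 39717 = (-9 - 10658) + 39717 = -10667 + 39717 = 29050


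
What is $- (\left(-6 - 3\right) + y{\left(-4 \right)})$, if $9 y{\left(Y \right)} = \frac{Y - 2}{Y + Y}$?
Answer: $\frac{107}{12} \approx 8.9167$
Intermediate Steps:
$y{\left(Y \right)} = \frac{-2 + Y}{18 Y}$ ($y{\left(Y \right)} = \frac{\left(Y - 2\right) \frac{1}{Y + Y}}{9} = \frac{\left(-2 + Y\right) \frac{1}{2 Y}}{9} = \frac{\frac{1}{2} \frac{1}{Y} \left(-2 + Y\right)}{9} = \frac{-2 + Y}{18 Y}$)
$- (\left(-6 - 3\right) + y{\left(-4 \right)}) = - (\left(-6 - 3\right) + \frac{-2 - 4}{18 \left(-4\right)}) = - (\left(-6 - 3\right) + \frac{1}{18} \left(- \frac{1}{4}\right) \left(-6\right)) = - (-9 + \frac{1}{12}) = \left(-1\right) \left(- \frac{107}{12}\right) = \frac{107}{12}$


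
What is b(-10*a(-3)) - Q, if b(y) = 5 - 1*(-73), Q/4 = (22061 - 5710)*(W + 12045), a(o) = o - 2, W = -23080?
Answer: 721733218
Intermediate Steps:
a(o) = -2 + o
Q = -721733140 (Q = 4*((22061 - 5710)*(-23080 + 12045)) = 4*(16351*(-11035)) = 4*(-180433285) = -721733140)
b(y) = 78 (b(y) = 5 + 73 = 78)
b(-10*a(-3)) - Q = 78 - 1*(-721733140) = 78 + 721733140 = 721733218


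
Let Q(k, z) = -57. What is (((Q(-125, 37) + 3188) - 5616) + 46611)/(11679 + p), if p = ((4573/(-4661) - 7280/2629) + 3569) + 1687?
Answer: 270354905447/103735811759 ≈ 2.6062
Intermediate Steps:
p = 64359855367/12253769 (p = ((4573*(-1/4661) - 7280*1/2629) + 3569) + 1687 = ((-4573/4661 - 7280/2629) + 3569) + 1687 = (-45954497/12253769 + 3569) + 1687 = 43687747064/12253769 + 1687 = 64359855367/12253769 ≈ 5252.3)
(((Q(-125, 37) + 3188) - 5616) + 46611)/(11679 + p) = (((-57 + 3188) - 5616) + 46611)/(11679 + 64359855367/12253769) = ((3131 - 5616) + 46611)/(207471623518/12253769) = (-2485 + 46611)*(12253769/207471623518) = 44126*(12253769/207471623518) = 270354905447/103735811759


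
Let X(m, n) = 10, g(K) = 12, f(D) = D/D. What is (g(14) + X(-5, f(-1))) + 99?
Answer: 121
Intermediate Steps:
f(D) = 1
(g(14) + X(-5, f(-1))) + 99 = (12 + 10) + 99 = 22 + 99 = 121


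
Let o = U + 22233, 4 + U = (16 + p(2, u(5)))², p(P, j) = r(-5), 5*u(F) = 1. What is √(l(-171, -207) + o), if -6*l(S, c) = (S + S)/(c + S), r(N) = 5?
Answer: √39989614/42 ≈ 150.57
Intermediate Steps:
u(F) = ⅕ (u(F) = (⅕)*1 = ⅕)
p(P, j) = 5
U = 437 (U = -4 + (16 + 5)² = -4 + 21² = -4 + 441 = 437)
l(S, c) = -S/(3*(S + c)) (l(S, c) = -(S + S)/(6*(c + S)) = -2*S/(6*(S + c)) = -S/(3*(S + c)))
o = 22670 (o = 437 + 22233 = 22670)
√(l(-171, -207) + o) = √(-1*(-171)/(3*(-171) + 3*(-207)) + 22670) = √(-1*(-171)/(-513 - 621) + 22670) = √(-1*(-171)/(-1134) + 22670) = √(-1*(-171)*(-1/1134) + 22670) = √(-19/126 + 22670) = √(2856401/126) = √39989614/42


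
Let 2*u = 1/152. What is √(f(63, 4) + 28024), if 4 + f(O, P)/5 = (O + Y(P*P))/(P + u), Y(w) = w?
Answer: 2*√10405638429/1217 ≈ 167.64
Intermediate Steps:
u = 1/304 (u = (½)/152 = (½)*(1/152) = 1/304 ≈ 0.0032895)
f(O, P) = -20 + 5*(O + P²)/(1/304 + P) (f(O, P) = -20 + 5*((O + P*P)/(P + 1/304)) = -20 + 5*((O + P²)/(1/304 + P)) = -20 + 5*(O + P²)/(1/304 + P))
√(f(63, 4) + 28024) = √(20*(-1 - 304*4 + 76*63 + 76*4²)/(1 + 304*4) + 28024) = √(20*(-1 - 1216 + 4788 + 76*16)/(1 + 1216) + 28024) = √(20*(-1 - 1216 + 4788 + 1216)/1217 + 28024) = √(20*(1/1217)*4787 + 28024) = √(95740/1217 + 28024) = √(34200948/1217) = 2*√10405638429/1217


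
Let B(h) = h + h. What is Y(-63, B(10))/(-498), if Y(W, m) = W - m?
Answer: ⅙ ≈ 0.16667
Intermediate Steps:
B(h) = 2*h
Y(-63, B(10))/(-498) = (-63 - 2*10)/(-498) = (-63 - 1*20)*(-1/498) = (-63 - 20)*(-1/498) = -83*(-1/498) = ⅙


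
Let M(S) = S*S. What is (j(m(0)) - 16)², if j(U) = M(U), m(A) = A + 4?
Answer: 0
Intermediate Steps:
M(S) = S²
m(A) = 4 + A
j(U) = U²
(j(m(0)) - 16)² = ((4 + 0)² - 16)² = (4² - 16)² = (16 - 16)² = 0² = 0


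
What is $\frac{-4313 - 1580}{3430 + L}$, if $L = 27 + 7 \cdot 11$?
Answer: $- \frac{5893}{3534} \approx -1.6675$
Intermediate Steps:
$L = 104$ ($L = 27 + 77 = 104$)
$\frac{-4313 - 1580}{3430 + L} = \frac{-4313 - 1580}{3430 + 104} = - \frac{5893}{3534}$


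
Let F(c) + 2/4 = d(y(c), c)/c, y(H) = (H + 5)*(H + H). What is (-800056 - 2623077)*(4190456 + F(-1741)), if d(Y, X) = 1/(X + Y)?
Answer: -301833304115228170058347/21041764302 ≈ -1.4344e+13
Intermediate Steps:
y(H) = 2*H*(5 + H) (y(H) = (5 + H)*(2*H) = 2*H*(5 + H))
F(c) = -½ + 1/(c*(c + 2*c*(5 + c))) (F(c) = -½ + 1/((c + 2*c*(5 + c))*c) = -½ + 1/(c*(c + 2*c*(5 + c))))
(-800056 - 2623077)*(4190456 + F(-1741)) = (-800056 - 2623077)*(4190456 + (½)*(2 - 1*(-1741)²*(11 + 2*(-1741)))/((-1741)²*(11 + 2*(-1741)))) = -3423133*(4190456 + (½)*(1/3031081)*(2 - 1*3031081*(11 - 3482))/(11 - 3482)) = -3423133*(4190456 + (½)*(1/3031081)*(2 - 1*3031081*(-3471))/(-3471)) = -3423133*(4190456 + (½)*(1/3031081)*(-1/3471)*(2 + 10520882151)) = -3423133*(4190456 + (½)*(1/3031081)*(-1/3471)*10520882153) = -3423133*(4190456 - 10520882153/21041764302) = -3423133*88174576949019559/21041764302 = -301833304115228170058347/21041764302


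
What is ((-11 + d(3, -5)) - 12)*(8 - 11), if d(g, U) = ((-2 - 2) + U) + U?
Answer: 111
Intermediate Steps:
d(g, U) = -4 + 2*U (d(g, U) = (-4 + U) + U = -4 + 2*U)
((-11 + d(3, -5)) - 12)*(8 - 11) = ((-11 + (-4 + 2*(-5))) - 12)*(8 - 11) = ((-11 + (-4 - 10)) - 12)*(-3) = ((-11 - 14) - 12)*(-3) = (-25 - 12)*(-3) = -37*(-3) = 111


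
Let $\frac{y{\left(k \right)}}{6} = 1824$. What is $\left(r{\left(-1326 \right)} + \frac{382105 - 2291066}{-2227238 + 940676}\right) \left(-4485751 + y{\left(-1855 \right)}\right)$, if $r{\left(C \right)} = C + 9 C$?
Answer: $\frac{76330824461215313}{1286562} \approx 5.9329 \cdot 10^{10}$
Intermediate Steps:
$y{\left(k \right)} = 10944$ ($y{\left(k \right)} = 6 \cdot 1824 = 10944$)
$r{\left(C \right)} = 10 C$
$\left(r{\left(-1326 \right)} + \frac{382105 - 2291066}{-2227238 + 940676}\right) \left(-4485751 + y{\left(-1855 \right)}\right) = \left(10 \left(-1326\right) + \frac{382105 - 2291066}{-2227238 + 940676}\right) \left(-4485751 + 10944\right) = \left(-13260 - \frac{1908961}{-1286562}\right) \left(-4474807\right) = \left(-13260 - - \frac{1908961}{1286562}\right) \left(-4474807\right) = \left(-13260 + \frac{1908961}{1286562}\right) \left(-4474807\right) = \left(- \frac{17057903159}{1286562}\right) \left(-4474807\right) = \frac{76330824461215313}{1286562}$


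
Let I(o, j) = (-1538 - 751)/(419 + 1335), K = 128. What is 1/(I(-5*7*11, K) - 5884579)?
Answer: -1754/10321553855 ≈ -1.6994e-7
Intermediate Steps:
I(o, j) = -2289/1754
1/(I(-5*7*11, K) - 5884579) = 1/(-2289/1754 - 5884579) = 1/(-10321553855/1754) = -1754/10321553855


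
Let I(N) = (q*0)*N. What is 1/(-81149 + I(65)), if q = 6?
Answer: -1/81149 ≈ -1.2323e-5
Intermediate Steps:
I(N) = 0 (I(N) = (6*0)*N = 0*N = 0)
1/(-81149 + I(65)) = 1/(-81149 + 0) = 1/(-81149) = -1/81149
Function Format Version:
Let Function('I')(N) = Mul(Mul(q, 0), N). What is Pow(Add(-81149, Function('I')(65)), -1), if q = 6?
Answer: Rational(-1, 81149) ≈ -1.2323e-5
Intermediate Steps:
Function('I')(N) = 0 (Function('I')(N) = Mul(Mul(6, 0), N) = Mul(0, N) = 0)
Pow(Add(-81149, Function('I')(65)), -1) = Pow(Add(-81149, 0), -1) = Pow(-81149, -1) = Rational(-1, 81149)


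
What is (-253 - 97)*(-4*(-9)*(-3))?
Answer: 37800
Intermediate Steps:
(-253 - 97)*(-4*(-9)*(-3)) = -12600*(-3) = -350*(-108) = 37800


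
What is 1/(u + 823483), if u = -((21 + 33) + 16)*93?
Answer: 1/816973 ≈ 1.2240e-6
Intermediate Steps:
u = -6510 (u = -(54 + 16)*93 = -1*70*93 = -70*93 = -6510)
1/(u + 823483) = 1/(-6510 + 823483) = 1/816973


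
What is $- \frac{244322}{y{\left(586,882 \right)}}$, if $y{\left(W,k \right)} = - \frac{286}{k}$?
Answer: $\frac{8288154}{11} \approx 7.5347 \cdot 10^{5}$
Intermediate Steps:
$- \frac{244322}{y{\left(586,882 \right)}} = - \frac{244322}{\left(-286\right) \frac{1}{882}} = - \frac{244322}{- \frac{143}{441}} = \left(-244322\right) \left(- \frac{441}{143}\right) = \frac{8288154}{11}$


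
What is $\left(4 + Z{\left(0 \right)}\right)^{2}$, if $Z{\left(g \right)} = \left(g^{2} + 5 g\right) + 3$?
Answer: $49$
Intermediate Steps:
$Z{\left(g \right)} = 3 + g^{2} + 5 g$
$\left(4 + Z{\left(0 \right)}\right)^{2} = \left(4 + \left(3 + 0^{2} + 5 \cdot 0\right)\right)^{2} = \left(4 + \left(3 + 0 + 0\right)\right)^{2} = \left(4 + 3\right)^{2} = 7^{2} = 49$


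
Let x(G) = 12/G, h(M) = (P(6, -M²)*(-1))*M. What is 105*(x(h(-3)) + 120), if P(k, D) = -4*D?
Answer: 37835/3 ≈ 12612.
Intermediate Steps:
h(M) = -4*M³ (h(M) = (-(-4)*M²*(-1))*M = ((4*M²)*(-1))*M = (-4*M²)*M = -4*M³)
105*(x(h(-3)) + 120) = 105*(12/((-4*(-3)³)) + 120) = 105*(12/((-4*(-27))) + 120) = 105*(12/108 + 120) = 105*(12*(1/108) + 120) = 105*(⅑ + 120) = 105*(1081/9) = 37835/3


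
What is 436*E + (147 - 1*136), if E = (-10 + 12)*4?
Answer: 3499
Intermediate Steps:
E = 8 (E = 2*4 = 8)
436*E + (147 - 1*136) = 436*8 + (147 - 1*136) = 3488 + (147 - 136) = 3488 + 11 = 3499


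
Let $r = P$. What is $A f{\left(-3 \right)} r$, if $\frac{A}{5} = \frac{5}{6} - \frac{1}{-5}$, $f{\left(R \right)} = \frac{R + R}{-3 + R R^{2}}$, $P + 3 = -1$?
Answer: $- \frac{62}{15} \approx -4.1333$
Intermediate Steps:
$P = -4$ ($P = -3 - 1 = -4$)
$f{\left(R \right)} = \frac{2 R}{-3 + R^{3}}$
$A = \frac{31}{6}$ ($A = 5 \left(\frac{5}{6} - \frac{1}{-5}\right) = 5 \left(5 \cdot \frac{1}{6} - - \frac{1}{5}\right) = 5 \left(\frac{5}{6} + \frac{1}{5}\right) = 5 \cdot \frac{31}{30} = \frac{31}{6} \approx 5.1667$)
$r = -4$
$A f{\left(-3 \right)} r = \frac{31 \cdot 2 \left(-3\right) \frac{1}{-3 + \left(-3\right)^{3}}}{6} \left(-4\right) = \frac{31 \cdot 2 \left(-3\right) \frac{1}{-3 - 27}}{6} \left(-4\right) = \frac{31 \cdot 2 \left(-3\right) \frac{1}{-30}}{6} \left(-4\right) = \frac{31 \cdot 2 \left(-3\right) \left(- \frac{1}{30}\right)}{6} \left(-4\right) = \frac{31}{6} \cdot \frac{1}{5} \left(-4\right) = \frac{31}{30} \left(-4\right) = - \frac{62}{15}$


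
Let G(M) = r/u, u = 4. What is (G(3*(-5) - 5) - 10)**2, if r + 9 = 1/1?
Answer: 144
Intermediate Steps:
r = -8 (r = -9 + 1/1 = -9 + 1 = -8)
G(M) = -2 (G(M) = -8/4 = -8*1/4 = -2)
(G(3*(-5) - 5) - 10)**2 = (-2 - 10)**2 = (-12)**2 = 144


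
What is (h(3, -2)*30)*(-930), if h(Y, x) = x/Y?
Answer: 18600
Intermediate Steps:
(h(3, -2)*30)*(-930) = (-2/3*30)*(-930) = (-2*⅓*30)*(-930) = -⅔*30*(-930) = -20*(-930) = 18600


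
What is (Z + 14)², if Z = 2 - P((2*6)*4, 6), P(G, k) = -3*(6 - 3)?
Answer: 625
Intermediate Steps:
P(G, k) = -9 (P(G, k) = -3*3 = -9)
Z = 11 (Z = 2 - 1*(-9) = 2 + 9 = 11)
(Z + 14)² = (11 + 14)² = 25² = 625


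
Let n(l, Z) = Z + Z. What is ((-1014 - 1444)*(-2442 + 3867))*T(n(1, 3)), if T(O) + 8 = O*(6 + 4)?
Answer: -182137800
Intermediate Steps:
n(l, Z) = 2*Z
T(O) = -8 + 10*O (T(O) = -8 + O*(6 + 4) = -8 + O*10 = -8 + 10*O)
((-1014 - 1444)*(-2442 + 3867))*T(n(1, 3)) = ((-1014 - 1444)*(-2442 + 3867))*(-8 + 10*(2*3)) = (-2458*1425)*(-8 + 10*6) = -3502650*(-8 + 60) = -3502650*52 = -182137800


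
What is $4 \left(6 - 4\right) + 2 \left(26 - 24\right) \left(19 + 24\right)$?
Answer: $180$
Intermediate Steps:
$4 \left(6 - 4\right) + 2 \left(26 - 24\right) \left(19 + 24\right) = 4 \cdot 2 + 2 \cdot 2 \cdot 43 = 8 + 2 \cdot 86 = 8 + 172 = 180$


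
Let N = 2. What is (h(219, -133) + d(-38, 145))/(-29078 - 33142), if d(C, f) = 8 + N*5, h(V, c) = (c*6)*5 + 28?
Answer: 58/915 ≈ 0.063388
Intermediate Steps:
h(V, c) = 28 + 30*c (h(V, c) = (6*c)*5 + 28 = 30*c + 28 = 28 + 30*c)
d(C, f) = 18 (d(C, f) = 8 + 2*5 = 8 + 10 = 18)
(h(219, -133) + d(-38, 145))/(-29078 - 33142) = ((28 + 30*(-133)) + 18)/(-29078 - 33142) = ((28 - 3990) + 18)/(-62220) = (-3962 + 18)*(-1/62220) = -3944*(-1/62220) = 58/915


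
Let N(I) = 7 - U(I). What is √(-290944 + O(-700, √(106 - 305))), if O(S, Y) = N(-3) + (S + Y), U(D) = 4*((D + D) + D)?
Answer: √(-291601 + I*√199) ≈ 0.01 + 540.0*I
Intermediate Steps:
U(D) = 12*D (U(D) = 4*(2*D + D) = 4*(3*D) = 12*D)
N(I) = 7 - 12*I
O(S, Y) = 43 + S + Y (O(S, Y) = (7 - 12*(-3)) + (S + Y) = (7 + 36) + (S + Y) = 43 + (S + Y) = 43 + S + Y)
√(-290944 + O(-700, √(106 - 305))) = √(-290944 + (43 - 700 + √(106 - 305))) = √(-290944 + (43 - 700 + √(-199))) = √(-290944 + (43 - 700 + I*√199)) = √(-290944 + (-657 + I*√199)) = √(-291601 + I*√199)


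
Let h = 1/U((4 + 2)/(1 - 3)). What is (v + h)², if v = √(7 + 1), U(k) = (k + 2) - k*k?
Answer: 801/100 - 2*√2/5 ≈ 7.4443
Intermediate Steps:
U(k) = 2 + k - k² (U(k) = (2 + k) - k² = 2 + k - k²)
h = -⅒ (h = 1/(2 + (4 + 2)/(1 - 3) - ((4 + 2)/(1 - 3))²) = 1/(2 + 6/(-2) - (6/(-2))²) = 1/(2 + 6*(-½) - (6*(-½))²) = 1/(2 - 3 - 1*(-3)²) = 1/(2 - 3 - 1*9) = 1/(2 - 3 - 9) = 1/(-10) = -⅒ ≈ -0.10000)
v = 2*√2 (v = √8 = 2*√2 ≈ 2.8284)
(v + h)² = (2*√2 - ⅒)² = (-⅒ + 2*√2)²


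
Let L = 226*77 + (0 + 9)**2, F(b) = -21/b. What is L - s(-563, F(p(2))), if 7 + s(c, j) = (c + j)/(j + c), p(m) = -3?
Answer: 17489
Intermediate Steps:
s(c, j) = -6 (s(c, j) = -7 + (c + j)/(j + c) = -7 + (c + j)/(c + j) = -7 + 1 = -6)
L = 17483 (L = 17402 + 9**2 = 17402 + 81 = 17483)
L - s(-563, F(p(2))) = 17483 - 1*(-6) = 17483 + 6 = 17489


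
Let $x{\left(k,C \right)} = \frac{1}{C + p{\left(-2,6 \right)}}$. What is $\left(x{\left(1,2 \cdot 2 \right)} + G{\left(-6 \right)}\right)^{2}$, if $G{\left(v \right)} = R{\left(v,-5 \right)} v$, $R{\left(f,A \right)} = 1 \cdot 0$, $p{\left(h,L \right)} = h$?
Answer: $\frac{1}{4} \approx 0.25$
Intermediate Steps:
$R{\left(f,A \right)} = 0$
$x{\left(k,C \right)} = \frac{1}{-2 + C}$ ($x{\left(k,C \right)} = \frac{1}{C - 2} = \frac{1}{-2 + C}$)
$G{\left(v \right)} = 0$ ($G{\left(v \right)} = 0 v = 0$)
$\left(x{\left(1,2 \cdot 2 \right)} + G{\left(-6 \right)}\right)^{2} = \left(\frac{1}{-2 + 2 \cdot 2} + 0\right)^{2} = \left(\frac{1}{-2 + 4} + 0\right)^{2} = \left(\frac{1}{2} + 0\right)^{2} = \left(\frac{1}{2}\right)^{2} = \frac{1}{4}$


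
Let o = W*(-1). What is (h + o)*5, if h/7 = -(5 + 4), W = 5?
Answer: -340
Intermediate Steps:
h = -63 (h = 7*(-(5 + 4)) = 7*(-1*9) = 7*(-9) = -63)
o = -5 (o = 5*(-1) = -5)
(h + o)*5 = (-63 - 5)*5 = -68*5 = -340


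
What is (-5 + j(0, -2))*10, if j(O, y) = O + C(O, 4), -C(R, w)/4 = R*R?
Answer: -50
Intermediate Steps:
C(R, w) = -4*R² (C(R, w) = -4*R*R = -4*R²)
j(O, y) = O - 4*O²
(-5 + j(0, -2))*10 = (-5 + 0*(1 - 4*0))*10 = (-5 + 0*(1 + 0))*10 = (-5 + 0*1)*10 = (-5 + 0)*10 = -5*10 = -50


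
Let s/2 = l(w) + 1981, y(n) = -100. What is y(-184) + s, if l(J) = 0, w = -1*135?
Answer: 3862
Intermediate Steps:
w = -135
s = 3962 (s = 2*(0 + 1981) = 2*1981 = 3962)
y(-184) + s = -100 + 3962 = 3862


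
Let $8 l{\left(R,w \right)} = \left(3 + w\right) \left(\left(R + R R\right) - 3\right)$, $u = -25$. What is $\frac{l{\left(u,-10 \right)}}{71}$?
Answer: $- \frac{4179}{568} \approx -7.3574$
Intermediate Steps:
$l{\left(R,w \right)} = \frac{\left(3 + w\right) \left(-3 + R + R^{2}\right)}{8}$ ($l{\left(R,w \right)} = \frac{\left(3 + w\right) \left(\left(R + R R\right) - 3\right)}{8} = \frac{\left(3 + w\right) \left(\left(R + R^{2}\right) - 3\right)}{8} = \frac{\left(3 + w\right) \left(-3 + R + R^{2}\right)}{8}$)
$\frac{l{\left(u,-10 \right)}}{71} = \frac{- \frac{9}{8} - - \frac{15}{4} + \frac{3}{8} \left(-25\right) + \frac{3 \left(-25\right)^{2}}{8} + \frac{1}{8} \left(-25\right) \left(-10\right) + \frac{1}{8} \left(-10\right) \left(-25\right)^{2}}{71} = \left(- \frac{9}{8} + \frac{15}{4} - \frac{75}{8} + \frac{3}{8} \cdot 625 + \frac{125}{4} + \frac{1}{8} \left(-10\right) 625\right) \frac{1}{71} = \left(- \frac{9}{8} + \frac{15}{4} - \frac{75}{8} + \frac{1875}{8} + \frac{125}{4} - \frac{3125}{4}\right) \frac{1}{71} = \left(- \frac{4179}{8}\right) \frac{1}{71} = - \frac{4179}{568}$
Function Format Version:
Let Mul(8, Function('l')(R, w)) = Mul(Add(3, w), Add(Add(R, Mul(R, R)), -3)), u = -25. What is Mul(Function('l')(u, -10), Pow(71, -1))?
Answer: Rational(-4179, 568) ≈ -7.3574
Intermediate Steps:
Function('l')(R, w) = Mul(Rational(1, 8), Add(3, w), Add(-3, R, Pow(R, 2))) (Function('l')(R, w) = Mul(Rational(1, 8), Mul(Add(3, w), Add(Add(R, Mul(R, R)), -3))) = Mul(Rational(1, 8), Mul(Add(3, w), Add(Add(R, Pow(R, 2)), -3))) = Mul(Rational(1, 8), Mul(Add(3, w), Add(-3, R, Pow(R, 2)))) = Mul(Rational(1, 8), Add(3, w), Add(-3, R, Pow(R, 2))))
Mul(Function('l')(u, -10), Pow(71, -1)) = Mul(Add(Rational(-9, 8), Mul(Rational(-3, 8), -10), Mul(Rational(3, 8), -25), Mul(Rational(3, 8), Pow(-25, 2)), Mul(Rational(1, 8), -25, -10), Mul(Rational(1, 8), -10, Pow(-25, 2))), Pow(71, -1)) = Mul(Add(Rational(-9, 8), Rational(15, 4), Rational(-75, 8), Mul(Rational(3, 8), 625), Rational(125, 4), Mul(Rational(1, 8), -10, 625)), Rational(1, 71)) = Mul(Add(Rational(-9, 8), Rational(15, 4), Rational(-75, 8), Rational(1875, 8), Rational(125, 4), Rational(-3125, 4)), Rational(1, 71)) = Mul(Rational(-4179, 8), Rational(1, 71)) = Rational(-4179, 568)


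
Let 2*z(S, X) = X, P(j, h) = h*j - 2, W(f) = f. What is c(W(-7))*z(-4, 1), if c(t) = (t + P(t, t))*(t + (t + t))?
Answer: -420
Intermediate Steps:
P(j, h) = -2 + h*j
c(t) = 3*t*(-2 + t + t**2) (c(t) = (t + (-2 + t*t))*(t + (t + t)) = (t + (-2 + t**2))*(t + 2*t) = (-2 + t + t**2)*(3*t) = 3*t*(-2 + t + t**2))
z(S, X) = X/2
c(W(-7))*z(-4, 1) = (3*(-7)*(-2 - 7 + (-7)**2))*((1/2)*1) = (3*(-7)*(-2 - 7 + 49))*(1/2) = (3*(-7)*40)*(1/2) = -840*1/2 = -420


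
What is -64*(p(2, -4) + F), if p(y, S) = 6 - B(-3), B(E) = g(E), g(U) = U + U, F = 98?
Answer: -7040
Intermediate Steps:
g(U) = 2*U
B(E) = 2*E
p(y, S) = 12 (p(y, S) = 6 - 2*(-3) = 6 - 1*(-6) = 6 + 6 = 12)
-64*(p(2, -4) + F) = -64*(12 + 98) = -64*110 = -7040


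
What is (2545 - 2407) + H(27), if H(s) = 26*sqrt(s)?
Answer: 138 + 78*sqrt(3) ≈ 273.10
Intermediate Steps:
(2545 - 2407) + H(27) = (2545 - 2407) + 26*sqrt(27) = 138 + 26*(3*sqrt(3)) = 138 + 78*sqrt(3)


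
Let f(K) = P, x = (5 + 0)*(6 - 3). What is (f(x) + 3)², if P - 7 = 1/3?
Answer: 961/9 ≈ 106.78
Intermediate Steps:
P = 22/3 (P = 7 + 1/3 = 7 + ⅓ = 22/3 ≈ 7.3333)
x = 15 (x = 5*3 = 15)
f(K) = 22/3
(f(x) + 3)² = (22/3 + 3)² = (31/3)² = 961/9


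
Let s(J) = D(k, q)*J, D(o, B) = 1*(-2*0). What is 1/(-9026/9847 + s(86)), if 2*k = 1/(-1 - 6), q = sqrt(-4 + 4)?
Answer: -9847/9026 ≈ -1.0910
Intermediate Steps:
q = 0 (q = sqrt(0) = 0)
k = -1/14 (k = 1/(2*(-1 - 6)) = (1/2)/(-7) = (1/2)*(-1/7) = -1/14 ≈ -0.071429)
D(o, B) = 0 (D(o, B) = 1*0 = 0)
s(J) = 0 (s(J) = 0*J = 0)
1/(-9026/9847 + s(86)) = 1/(-9026/9847 + 0) = 1/(-9026/9847) = -9847/9026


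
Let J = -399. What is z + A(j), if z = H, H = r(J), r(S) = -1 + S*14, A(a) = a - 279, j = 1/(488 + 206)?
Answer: -4071003/694 ≈ -5866.0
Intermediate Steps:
j = 1/694 ≈ 0.0014409
A(a) = -279 + a
r(S) = -1 + 14*S
H = -5587 (H = -1 + 14*(-399) = -1 - 5586 = -5587)
z = -5587
z + A(j) = -5587 + (-279 + 1/694) = -5587 - 193625/694 = -4071003/694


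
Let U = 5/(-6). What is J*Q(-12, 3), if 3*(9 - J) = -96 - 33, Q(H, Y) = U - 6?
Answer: -1066/3 ≈ -355.33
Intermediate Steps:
U = -⅚ (U = 5*(-⅙) = -⅚ ≈ -0.83333)
Q(H, Y) = -41/6 (Q(H, Y) = -⅚ - 6 = -41/6)
J = 52 (J = 9 - (-96 - 33)/3 = 9 - ⅓*(-129) = 9 + 43 = 52)
J*Q(-12, 3) = 52*(-41/6) = -1066/3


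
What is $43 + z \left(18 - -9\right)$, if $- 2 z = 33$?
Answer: $- \frac{805}{2} \approx -402.5$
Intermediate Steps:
$z = - \frac{33}{2}$ ($z = \left(- \frac{1}{2}\right) 33 = - \frac{33}{2} \approx -16.5$)
$43 + z \left(18 - -9\right) = 43 - \frac{33 \left(18 - -9\right)}{2} = 43 - \frac{33 \left(18 + 9\right)}{2} = 43 - \frac{891}{2} = - \frac{805}{2}$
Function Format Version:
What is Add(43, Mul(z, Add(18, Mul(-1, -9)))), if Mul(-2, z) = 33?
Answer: Rational(-805, 2) ≈ -402.50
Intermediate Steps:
z = Rational(-33, 2) (z = Mul(Rational(-1, 2), 33) = Rational(-33, 2) ≈ -16.500)
Add(43, Mul(z, Add(18, Mul(-1, -9)))) = Add(43, Mul(Rational(-33, 2), Add(18, Mul(-1, -9)))) = Add(43, Mul(Rational(-33, 2), Add(18, 9))) = Add(43, Mul(Rational(-33, 2), 27)) = Add(43, Rational(-891, 2)) = Rational(-805, 2)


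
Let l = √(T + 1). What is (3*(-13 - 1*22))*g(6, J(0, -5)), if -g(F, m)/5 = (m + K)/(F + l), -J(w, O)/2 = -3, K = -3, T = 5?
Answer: 315 - 105*√6/2 ≈ 186.40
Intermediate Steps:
J(w, O) = 6 (J(w, O) = -2*(-3) = 6)
l = √6 (l = √(5 + 1) = √6 ≈ 2.4495)
g(F, m) = -5*(-3 + m)/(F + √6) (g(F, m) = -5*(m - 3)/(F + √6) = -5*(-3 + m)/(F + √6))
(3*(-13 - 1*22))*g(6, J(0, -5)) = (3*(-13 - 1*22))*(5*(3 - 1*6)/(6 + √6)) = (3*(-13 - 22))*(5*(3 - 6)/(6 + √6)) = (3*(-35))*(5*(-3)/(6 + √6)) = -(-1575)/(6 + √6) = 1575/(6 + √6)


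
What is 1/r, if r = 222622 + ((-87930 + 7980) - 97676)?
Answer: 1/44996 ≈ 2.2224e-5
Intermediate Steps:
r = 44996 (r = 222622 + (-79950 - 97676) = 222622 - 177626 = 44996)
1/r = 1/44996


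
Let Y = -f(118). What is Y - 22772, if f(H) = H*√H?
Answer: -22772 - 118*√118 ≈ -24054.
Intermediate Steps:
f(H) = H^(3/2)
Y = -118*√118 (Y = -118^(3/2) = -118*√118 ≈ -1281.8)
Y - 22772 = -118*√118 - 22772 = -22772 - 118*√118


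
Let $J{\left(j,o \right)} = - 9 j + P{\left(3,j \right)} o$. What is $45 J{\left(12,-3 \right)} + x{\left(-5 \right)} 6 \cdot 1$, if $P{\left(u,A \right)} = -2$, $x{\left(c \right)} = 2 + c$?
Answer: $-4608$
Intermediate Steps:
$J{\left(j,o \right)} = - 9 j - 2 o$
$45 J{\left(12,-3 \right)} + x{\left(-5 \right)} 6 \cdot 1 = 45 \left(\left(-9\right) 12 - -6\right) + \left(2 - 5\right) 6 \cdot 1 = 45 \left(-108 + 6\right) - 18 = 45 \left(-102\right) - 18 = -4590 - 18 = -4608$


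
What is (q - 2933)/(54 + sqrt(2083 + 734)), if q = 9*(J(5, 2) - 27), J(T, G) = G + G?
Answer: -18840/11 + 3140*sqrt(313)/33 ≈ -29.325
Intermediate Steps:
J(T, G) = 2*G
q = -207 (q = 9*(2*2 - 27) = 9*(4 - 27) = 9*(-23) = -207)
(q - 2933)/(54 + sqrt(2083 + 734)) = (-207 - 2933)/(54 + sqrt(2083 + 734)) = -3140/(54 + sqrt(2817)) = -3140/(54 + 3*sqrt(313))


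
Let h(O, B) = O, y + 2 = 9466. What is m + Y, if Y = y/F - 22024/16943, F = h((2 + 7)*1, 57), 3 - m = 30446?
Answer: -4482011405/152487 ≈ -29393.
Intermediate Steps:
m = -30443 (m = 3 - 1*30446 = 3 - 30446 = -30443)
y = 9464 (y = -2 + 9466 = 9464)
F = 9 (F = (2 + 7)*1 = 9*1 = 9)
Y = 160150336/152487 (Y = 9464/9 - 22024/16943 = 160150336/152487 ≈ 1050.3)
m + Y = -30443 + 160150336/152487 = -4482011405/152487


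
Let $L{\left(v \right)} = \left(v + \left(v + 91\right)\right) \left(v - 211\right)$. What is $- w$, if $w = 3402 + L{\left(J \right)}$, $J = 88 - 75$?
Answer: $19764$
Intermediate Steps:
$J = 13$
$L{\left(v \right)} = \left(-211 + v\right) \left(91 + 2 v\right)$ ($L{\left(v \right)} = \left(v + \left(91 + v\right)\right) \left(-211 + v\right) = \left(91 + 2 v\right) \left(-211 + v\right) = \left(-211 + v\right) \left(91 + 2 v\right)$)
$w = -19764$ ($w = 3402 - \left(23504 - 338\right) = 3402 - 23166 = -19764$)
$- w = \left(-1\right) \left(-19764\right) = 19764$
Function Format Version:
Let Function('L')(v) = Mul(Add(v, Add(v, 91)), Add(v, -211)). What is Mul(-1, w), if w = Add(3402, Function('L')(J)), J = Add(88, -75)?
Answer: 19764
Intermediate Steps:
J = 13
Function('L')(v) = Mul(Add(-211, v), Add(91, Mul(2, v))) (Function('L')(v) = Mul(Add(v, Add(91, v)), Add(-211, v)) = Mul(Add(91, Mul(2, v)), Add(-211, v)) = Mul(Add(-211, v), Add(91, Mul(2, v))))
w = -19764 (w = Add(3402, Add(-19201, Mul(-331, 13), Mul(2, Pow(13, 2)))) = Add(3402, Add(-19201, -4303, Mul(2, 169))) = Add(3402, Add(-19201, -4303, 338)) = Add(3402, -23166) = -19764)
Mul(-1, w) = Mul(-1, -19764) = 19764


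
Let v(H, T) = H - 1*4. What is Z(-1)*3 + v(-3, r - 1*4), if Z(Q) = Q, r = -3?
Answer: -10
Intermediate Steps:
v(H, T) = -4 + H (v(H, T) = H - 4 = -4 + H)
Z(-1)*3 + v(-3, r - 1*4) = -1*3 + (-4 - 3) = -3 - 7 = -10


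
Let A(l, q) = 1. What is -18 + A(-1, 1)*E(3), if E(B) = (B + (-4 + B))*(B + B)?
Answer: -6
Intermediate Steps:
E(B) = 2*B*(-4 + 2*B) (E(B) = (-4 + 2*B)*(2*B) = 2*B*(-4 + 2*B))
-18 + A(-1, 1)*E(3) = -18 + 1*(4*3*(-2 + 3)) = -18 + 1*(4*3*1) = -18 + 1*12 = -18 + 12 = -6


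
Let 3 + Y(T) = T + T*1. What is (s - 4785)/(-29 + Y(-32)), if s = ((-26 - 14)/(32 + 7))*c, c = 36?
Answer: 20895/416 ≈ 50.228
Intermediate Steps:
Y(T) = -3 + 2*T (Y(T) = -3 + (T + T*1) = -3 + (T + T) = -3 + 2*T)
s = -480/13 (s = ((-26 - 14)/(32 + 7))*36 = -40/39*36 = -480/13 ≈ -36.923)
(s - 4785)/(-29 + Y(-32)) = (-480/13 - 4785)/(-29 + (-3 + 2*(-32))) = -62685/(13*(-29 + (-3 - 64))) = -62685/(13*(-29 - 67)) = -62685/13/(-96) = -62685/13*(-1/96) = 20895/416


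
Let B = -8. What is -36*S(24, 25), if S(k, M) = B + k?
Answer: -576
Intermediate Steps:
S(k, M) = -8 + k
-36*S(24, 25) = -36*(-8 + 24) = -36*16 = -576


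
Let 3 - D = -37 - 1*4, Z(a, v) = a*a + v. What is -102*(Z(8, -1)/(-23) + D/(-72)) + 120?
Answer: 31859/69 ≈ 461.72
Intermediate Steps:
Z(a, v) = v + a**2 (Z(a, v) = a**2 + v = v + a**2)
D = 44 (D = 3 - (-37 - 1*4) = 3 - (-37 - 4) = 3 - 1*(-41) = 3 + 41 = 44)
-102*(Z(8, -1)/(-23) + D/(-72)) + 120 = -102*((-1 + 8**2)/(-23) + 44/(-72)) + 120 = -102*((-1 + 64)*(-1/23) + 44*(-1/72)) + 120 = -102*(63*(-1/23) - 11/18) + 120 = -102*(-63/23 - 11/18) + 120 = -102*(-1387/414) + 120 = 23579/69 + 120 = 31859/69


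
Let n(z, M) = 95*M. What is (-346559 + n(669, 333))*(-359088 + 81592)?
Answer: 87390150304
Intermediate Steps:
(-346559 + n(669, 333))*(-359088 + 81592) = (-346559 + 95*333)*(-359088 + 81592) = (-346559 + 31635)*(-277496) = -314924*(-277496) = 87390150304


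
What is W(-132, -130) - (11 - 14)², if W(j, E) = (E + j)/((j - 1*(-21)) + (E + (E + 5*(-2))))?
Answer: -3167/381 ≈ -8.3123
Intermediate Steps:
W(j, E) = (E + j)/(11 + j + 2*E) (W(j, E) = (E + j)/((j + 21) + (E + (E - 10))) = (E + j)/((21 + j) + (E + (-10 + E))) = (E + j)/((21 + j) + (-10 + 2*E)) = (E + j)/(11 + j + 2*E))
W(-132, -130) - (11 - 14)² = (-130 - 132)/(11 - 132 + 2*(-130)) - (11 - 14)² = -262/(11 - 132 - 260) - 1*(-3)² = -262/(-381) - 1*9 = -1/381*(-262) - 9 = 262/381 - 9 = -3167/381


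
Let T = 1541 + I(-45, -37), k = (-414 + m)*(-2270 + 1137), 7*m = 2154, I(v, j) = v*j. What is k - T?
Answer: 820510/7 ≈ 1.1722e+5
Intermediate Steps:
I(v, j) = j*v
m = 2154/7 (m = (⅐)*2154 = 2154/7 ≈ 307.71)
k = 842952/7 (k = (-414 + 2154/7)*(-2270 + 1137) = -744/7*(-1133) = 842952/7 ≈ 1.2042e+5)
T = 3206 (T = 1541 - 37*(-45) = 1541 + 1665 = 3206)
k - T = 842952/7 - 1*3206 = 842952/7 - 3206 = 820510/7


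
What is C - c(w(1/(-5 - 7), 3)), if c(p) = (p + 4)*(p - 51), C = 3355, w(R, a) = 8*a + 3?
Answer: 4099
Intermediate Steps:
w(R, a) = 3 + 8*a
c(p) = (-51 + p)*(4 + p) (c(p) = (4 + p)*(-51 + p) = (-51 + p)*(4 + p))
C - c(w(1/(-5 - 7), 3)) = 3355 - (-204 + (3 + 8*3)² - 47*(3 + 8*3)) = 3355 - (-204 + (3 + 24)² - 47*(3 + 24)) = 3355 - (-204 + 27² - 47*27) = 3355 - (-204 + 729 - 1269) = 3355 - 1*(-744) = 3355 + 744 = 4099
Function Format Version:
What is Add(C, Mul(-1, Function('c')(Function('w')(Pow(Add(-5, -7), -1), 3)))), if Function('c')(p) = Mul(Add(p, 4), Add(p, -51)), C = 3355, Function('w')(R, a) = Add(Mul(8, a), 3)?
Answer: 4099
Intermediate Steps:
Function('w')(R, a) = Add(3, Mul(8, a))
Function('c')(p) = Mul(Add(-51, p), Add(4, p)) (Function('c')(p) = Mul(Add(4, p), Add(-51, p)) = Mul(Add(-51, p), Add(4, p)))
Add(C, Mul(-1, Function('c')(Function('w')(Pow(Add(-5, -7), -1), 3)))) = Add(3355, Mul(-1, Add(-204, Pow(Add(3, Mul(8, 3)), 2), Mul(-47, Add(3, Mul(8, 3)))))) = Add(3355, Mul(-1, Add(-204, Pow(Add(3, 24), 2), Mul(-47, Add(3, 24))))) = Add(3355, Mul(-1, Add(-204, Pow(27, 2), Mul(-47, 27)))) = Add(3355, Mul(-1, Add(-204, 729, -1269))) = Add(3355, Mul(-1, -744)) = Add(3355, 744) = 4099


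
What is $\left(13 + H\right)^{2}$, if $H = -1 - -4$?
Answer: $256$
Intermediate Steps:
$H = 3$ ($H = -1 + 4 = 3$)
$\left(13 + H\right)^{2} = \left(13 + 3\right)^{2} = 16^{2} = 256$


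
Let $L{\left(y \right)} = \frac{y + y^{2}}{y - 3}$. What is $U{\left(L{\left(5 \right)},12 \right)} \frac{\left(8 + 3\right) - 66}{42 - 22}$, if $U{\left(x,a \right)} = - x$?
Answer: $\frac{165}{4} \approx 41.25$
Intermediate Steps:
$L{\left(y \right)} = \frac{y + y^{2}}{-3 + y}$
$U{\left(L{\left(5 \right)},12 \right)} \frac{\left(8 + 3\right) - 66}{42 - 22} = - \frac{5 \left(1 + 5\right)}{-3 + 5} \frac{\left(8 + 3\right) - 66}{42 - 22} = - \frac{5 \cdot 6}{2} \frac{11 - 66}{20} = - \frac{5 \cdot 6}{2} \left(\left(-55\right) \frac{1}{20}\right) = \left(-1\right) 15 \left(- \frac{11}{4}\right) = \left(-15\right) \left(- \frac{11}{4}\right) = \frac{165}{4}$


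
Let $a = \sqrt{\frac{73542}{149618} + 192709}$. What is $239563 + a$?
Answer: $239563 + \frac{8 \sqrt{343902038638}}{10687} \approx 2.4 \cdot 10^{5}$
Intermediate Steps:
$a = \frac{8 \sqrt{343902038638}}{10687}$ ($a = \sqrt{73542 \cdot \frac{1}{149618} + 192709} = \sqrt{\frac{5253}{10687} + 192709} = \sqrt{\frac{2059486336}{10687}} = \frac{8 \sqrt{343902038638}}{10687} \approx 438.99$)
$239563 + a = 239563 + \frac{8 \sqrt{343902038638}}{10687}$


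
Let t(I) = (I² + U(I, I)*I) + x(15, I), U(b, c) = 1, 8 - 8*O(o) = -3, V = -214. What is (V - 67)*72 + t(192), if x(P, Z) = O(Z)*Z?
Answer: 17088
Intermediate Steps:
O(o) = 11/8 (O(o) = 1 - ⅛*(-3) = 1 + 3/8 = 11/8)
x(P, Z) = 11*Z/8
t(I) = I² + 19*I/8 (t(I) = (I² + 1*I) + 11*I/8 = (I² + I) + 11*I/8 = (I + I²) + 11*I/8 = I² + 19*I/8)
(V - 67)*72 + t(192) = (-214 - 67)*72 + (⅛)*192*(19 + 8*192) = -281*72 + (⅛)*192*(19 + 1536) = -20232 + (⅛)*192*1555 = -20232 + 37320 = 17088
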